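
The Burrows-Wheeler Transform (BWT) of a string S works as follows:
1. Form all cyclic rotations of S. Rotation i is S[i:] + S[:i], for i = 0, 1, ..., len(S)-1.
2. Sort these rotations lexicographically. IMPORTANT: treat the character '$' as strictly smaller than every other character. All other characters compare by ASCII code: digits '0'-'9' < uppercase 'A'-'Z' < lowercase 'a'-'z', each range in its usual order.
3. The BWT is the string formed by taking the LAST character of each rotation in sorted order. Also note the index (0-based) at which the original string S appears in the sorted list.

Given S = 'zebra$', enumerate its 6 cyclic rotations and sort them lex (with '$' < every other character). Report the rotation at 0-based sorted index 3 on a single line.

All 6 rotations (rotation i = S[i:]+S[:i]):
  rot[0] = zebra$
  rot[1] = ebra$z
  rot[2] = bra$ze
  rot[3] = ra$zeb
  rot[4] = a$zebr
  rot[5] = $zebra
Sorted (with $ < everything):
  sorted[0] = $zebra
  sorted[1] = a$zebr
  sorted[2] = bra$ze
  sorted[3] = ebra$z
  sorted[4] = ra$zeb
  sorted[5] = zebra$
sorted[3] = ebra$z

Answer: ebra$z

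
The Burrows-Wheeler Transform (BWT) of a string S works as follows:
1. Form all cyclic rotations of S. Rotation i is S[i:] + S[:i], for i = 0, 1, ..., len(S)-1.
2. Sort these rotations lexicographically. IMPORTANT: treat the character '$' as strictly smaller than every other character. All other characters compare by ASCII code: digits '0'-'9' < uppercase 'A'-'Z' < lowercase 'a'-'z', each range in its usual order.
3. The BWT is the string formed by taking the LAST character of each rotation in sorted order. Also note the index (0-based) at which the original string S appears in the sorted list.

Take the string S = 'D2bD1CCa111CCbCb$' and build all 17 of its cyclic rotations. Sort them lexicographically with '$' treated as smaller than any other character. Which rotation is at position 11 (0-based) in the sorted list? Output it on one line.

Answer: D1CCa111CCbCb$D2b

Derivation:
All 17 rotations (rotation i = S[i:]+S[:i]):
  rot[0] = D2bD1CCa111CCbCb$
  rot[1] = 2bD1CCa111CCbCb$D
  rot[2] = bD1CCa111CCbCb$D2
  rot[3] = D1CCa111CCbCb$D2b
  rot[4] = 1CCa111CCbCb$D2bD
  rot[5] = CCa111CCbCb$D2bD1
  rot[6] = Ca111CCbCb$D2bD1C
  rot[7] = a111CCbCb$D2bD1CC
  rot[8] = 111CCbCb$D2bD1CCa
  rot[9] = 11CCbCb$D2bD1CCa1
  rot[10] = 1CCbCb$D2bD1CCa11
  rot[11] = CCbCb$D2bD1CCa111
  rot[12] = CbCb$D2bD1CCa111C
  rot[13] = bCb$D2bD1CCa111CC
  rot[14] = Cb$D2bD1CCa111CCb
  rot[15] = b$D2bD1CCa111CCbC
  rot[16] = $D2bD1CCa111CCbCb
Sorted (with $ < everything):
  sorted[0] = $D2bD1CCa111CCbCb
  sorted[1] = 111CCbCb$D2bD1CCa
  sorted[2] = 11CCbCb$D2bD1CCa1
  sorted[3] = 1CCa111CCbCb$D2bD
  sorted[4] = 1CCbCb$D2bD1CCa11
  sorted[5] = 2bD1CCa111CCbCb$D
  sorted[6] = CCa111CCbCb$D2bD1
  sorted[7] = CCbCb$D2bD1CCa111
  sorted[8] = Ca111CCbCb$D2bD1C
  sorted[9] = Cb$D2bD1CCa111CCb
  sorted[10] = CbCb$D2bD1CCa111C
  sorted[11] = D1CCa111CCbCb$D2b
  sorted[12] = D2bD1CCa111CCbCb$
  sorted[13] = a111CCbCb$D2bD1CC
  sorted[14] = b$D2bD1CCa111CCbC
  sorted[15] = bCb$D2bD1CCa111CC
  sorted[16] = bD1CCa111CCbCb$D2
sorted[11] = D1CCa111CCbCb$D2b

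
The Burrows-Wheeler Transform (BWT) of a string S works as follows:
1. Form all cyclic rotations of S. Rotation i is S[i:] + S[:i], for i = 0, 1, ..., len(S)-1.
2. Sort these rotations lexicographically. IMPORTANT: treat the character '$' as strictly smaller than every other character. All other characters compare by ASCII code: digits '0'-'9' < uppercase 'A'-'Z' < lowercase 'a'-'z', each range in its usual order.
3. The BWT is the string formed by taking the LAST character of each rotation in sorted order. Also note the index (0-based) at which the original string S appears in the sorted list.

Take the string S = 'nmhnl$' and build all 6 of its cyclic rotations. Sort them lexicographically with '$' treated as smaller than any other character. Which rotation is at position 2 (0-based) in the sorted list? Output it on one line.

Answer: l$nmhn

Derivation:
All 6 rotations (rotation i = S[i:]+S[:i]):
  rot[0] = nmhnl$
  rot[1] = mhnl$n
  rot[2] = hnl$nm
  rot[3] = nl$nmh
  rot[4] = l$nmhn
  rot[5] = $nmhnl
Sorted (with $ < everything):
  sorted[0] = $nmhnl
  sorted[1] = hnl$nm
  sorted[2] = l$nmhn
  sorted[3] = mhnl$n
  sorted[4] = nl$nmh
  sorted[5] = nmhnl$
sorted[2] = l$nmhn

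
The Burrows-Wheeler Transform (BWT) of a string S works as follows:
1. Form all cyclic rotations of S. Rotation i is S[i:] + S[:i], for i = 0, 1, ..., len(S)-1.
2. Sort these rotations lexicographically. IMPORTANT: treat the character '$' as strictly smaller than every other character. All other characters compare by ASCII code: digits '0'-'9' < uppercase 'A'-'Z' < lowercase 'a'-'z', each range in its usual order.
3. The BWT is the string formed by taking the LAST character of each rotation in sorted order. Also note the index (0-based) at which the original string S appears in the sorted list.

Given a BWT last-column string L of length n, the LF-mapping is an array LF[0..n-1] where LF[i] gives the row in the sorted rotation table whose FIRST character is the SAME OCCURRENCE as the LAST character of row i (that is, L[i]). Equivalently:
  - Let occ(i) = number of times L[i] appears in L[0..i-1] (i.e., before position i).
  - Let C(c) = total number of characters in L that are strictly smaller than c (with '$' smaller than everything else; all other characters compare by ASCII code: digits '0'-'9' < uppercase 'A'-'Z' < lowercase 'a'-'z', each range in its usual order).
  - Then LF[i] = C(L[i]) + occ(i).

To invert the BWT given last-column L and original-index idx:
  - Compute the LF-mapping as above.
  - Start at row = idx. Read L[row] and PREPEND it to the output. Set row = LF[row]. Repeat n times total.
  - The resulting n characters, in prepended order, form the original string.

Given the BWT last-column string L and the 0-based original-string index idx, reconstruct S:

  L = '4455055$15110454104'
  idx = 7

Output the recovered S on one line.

Answer: 151451450455054014$

Derivation:
LF mapping: 8 9 13 14 1 15 16 0 4 17 5 6 2 10 18 11 7 3 12
Walk LF starting at row 7, prepending L[row]:
  step 1: row=7, L[7]='$', prepend. Next row=LF[7]=0
  step 2: row=0, L[0]='4', prepend. Next row=LF[0]=8
  step 3: row=8, L[8]='1', prepend. Next row=LF[8]=4
  step 4: row=4, L[4]='0', prepend. Next row=LF[4]=1
  step 5: row=1, L[1]='4', prepend. Next row=LF[1]=9
  step 6: row=9, L[9]='5', prepend. Next row=LF[9]=17
  step 7: row=17, L[17]='0', prepend. Next row=LF[17]=3
  step 8: row=3, L[3]='5', prepend. Next row=LF[3]=14
  step 9: row=14, L[14]='5', prepend. Next row=LF[14]=18
  step 10: row=18, L[18]='4', prepend. Next row=LF[18]=12
  step 11: row=12, L[12]='0', prepend. Next row=LF[12]=2
  step 12: row=2, L[2]='5', prepend. Next row=LF[2]=13
  step 13: row=13, L[13]='4', prepend. Next row=LF[13]=10
  step 14: row=10, L[10]='1', prepend. Next row=LF[10]=5
  step 15: row=5, L[5]='5', prepend. Next row=LF[5]=15
  step 16: row=15, L[15]='4', prepend. Next row=LF[15]=11
  step 17: row=11, L[11]='1', prepend. Next row=LF[11]=6
  step 18: row=6, L[6]='5', prepend. Next row=LF[6]=16
  step 19: row=16, L[16]='1', prepend. Next row=LF[16]=7
Reversed output: 151451450455054014$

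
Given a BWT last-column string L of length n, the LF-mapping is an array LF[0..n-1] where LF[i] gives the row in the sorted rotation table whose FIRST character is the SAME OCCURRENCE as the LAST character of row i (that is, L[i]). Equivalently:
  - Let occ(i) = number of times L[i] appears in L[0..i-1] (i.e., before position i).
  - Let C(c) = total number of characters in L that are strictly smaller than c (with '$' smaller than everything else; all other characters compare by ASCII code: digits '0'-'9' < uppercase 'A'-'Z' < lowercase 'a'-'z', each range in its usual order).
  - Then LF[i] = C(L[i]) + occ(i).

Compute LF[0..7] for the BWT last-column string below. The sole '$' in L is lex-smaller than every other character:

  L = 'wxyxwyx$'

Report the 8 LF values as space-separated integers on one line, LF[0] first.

Answer: 1 3 6 4 2 7 5 0

Derivation:
Char counts: '$':1, 'w':2, 'x':3, 'y':2
C (first-col start): C('$')=0, C('w')=1, C('x')=3, C('y')=6
L[0]='w': occ=0, LF[0]=C('w')+0=1+0=1
L[1]='x': occ=0, LF[1]=C('x')+0=3+0=3
L[2]='y': occ=0, LF[2]=C('y')+0=6+0=6
L[3]='x': occ=1, LF[3]=C('x')+1=3+1=4
L[4]='w': occ=1, LF[4]=C('w')+1=1+1=2
L[5]='y': occ=1, LF[5]=C('y')+1=6+1=7
L[6]='x': occ=2, LF[6]=C('x')+2=3+2=5
L[7]='$': occ=0, LF[7]=C('$')+0=0+0=0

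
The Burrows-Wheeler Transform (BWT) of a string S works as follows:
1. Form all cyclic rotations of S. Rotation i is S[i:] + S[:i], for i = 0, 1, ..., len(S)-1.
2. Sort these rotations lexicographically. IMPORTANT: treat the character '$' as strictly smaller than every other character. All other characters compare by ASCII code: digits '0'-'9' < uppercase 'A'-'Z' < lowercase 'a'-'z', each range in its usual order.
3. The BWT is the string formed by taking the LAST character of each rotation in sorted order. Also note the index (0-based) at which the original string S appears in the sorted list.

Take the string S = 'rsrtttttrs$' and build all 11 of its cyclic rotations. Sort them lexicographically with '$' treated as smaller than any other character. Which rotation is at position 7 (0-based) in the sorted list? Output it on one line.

All 11 rotations (rotation i = S[i:]+S[:i]):
  rot[0] = rsrtttttrs$
  rot[1] = srtttttrs$r
  rot[2] = rtttttrs$rs
  rot[3] = tttttrs$rsr
  rot[4] = ttttrs$rsrt
  rot[5] = tttrs$rsrtt
  rot[6] = ttrs$rsrttt
  rot[7] = trs$rsrtttt
  rot[8] = rs$rsrttttt
  rot[9] = s$rsrtttttr
  rot[10] = $rsrtttttrs
Sorted (with $ < everything):
  sorted[0] = $rsrtttttrs
  sorted[1] = rs$rsrttttt
  sorted[2] = rsrtttttrs$
  sorted[3] = rtttttrs$rs
  sorted[4] = s$rsrtttttr
  sorted[5] = srtttttrs$r
  sorted[6] = trs$rsrtttt
  sorted[7] = ttrs$rsrttt
  sorted[8] = tttrs$rsrtt
  sorted[9] = ttttrs$rsrt
  sorted[10] = tttttrs$rsr
sorted[7] = ttrs$rsrttt

Answer: ttrs$rsrttt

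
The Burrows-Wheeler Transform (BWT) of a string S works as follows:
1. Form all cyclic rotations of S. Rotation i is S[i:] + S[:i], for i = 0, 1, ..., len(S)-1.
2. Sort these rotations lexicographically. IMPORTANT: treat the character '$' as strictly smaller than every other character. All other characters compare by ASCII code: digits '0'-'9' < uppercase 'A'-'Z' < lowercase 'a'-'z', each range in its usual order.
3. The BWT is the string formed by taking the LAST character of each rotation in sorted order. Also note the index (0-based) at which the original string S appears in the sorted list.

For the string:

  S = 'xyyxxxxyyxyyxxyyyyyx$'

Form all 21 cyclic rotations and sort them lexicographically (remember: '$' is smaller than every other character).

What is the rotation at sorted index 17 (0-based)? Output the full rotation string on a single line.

Answer: yyxyyxxyyyyyx$xyyxxxx

Derivation:
All 21 rotations (rotation i = S[i:]+S[:i]):
  rot[0] = xyyxxxxyyxyyxxyyyyyx$
  rot[1] = yyxxxxyyxyyxxyyyyyx$x
  rot[2] = yxxxxyyxyyxxyyyyyx$xy
  rot[3] = xxxxyyxyyxxyyyyyx$xyy
  rot[4] = xxxyyxyyxxyyyyyx$xyyx
  rot[5] = xxyyxyyxxyyyyyx$xyyxx
  rot[6] = xyyxyyxxyyyyyx$xyyxxx
  rot[7] = yyxyyxxyyyyyx$xyyxxxx
  rot[8] = yxyyxxyyyyyx$xyyxxxxy
  rot[9] = xyyxxyyyyyx$xyyxxxxyy
  rot[10] = yyxxyyyyyx$xyyxxxxyyx
  rot[11] = yxxyyyyyx$xyyxxxxyyxy
  rot[12] = xxyyyyyx$xyyxxxxyyxyy
  rot[13] = xyyyyyx$xyyxxxxyyxyyx
  rot[14] = yyyyyx$xyyxxxxyyxyyxx
  rot[15] = yyyyx$xyyxxxxyyxyyxxy
  rot[16] = yyyx$xyyxxxxyyxyyxxyy
  rot[17] = yyx$xyyxxxxyyxyyxxyyy
  rot[18] = yx$xyyxxxxyyxyyxxyyyy
  rot[19] = x$xyyxxxxyyxyyxxyyyyy
  rot[20] = $xyyxxxxyyxyyxxyyyyyx
Sorted (with $ < everything):
  sorted[0] = $xyyxxxxyyxyyxxyyyyyx
  sorted[1] = x$xyyxxxxyyxyyxxyyyyy
  sorted[2] = xxxxyyxyyxxyyyyyx$xyy
  sorted[3] = xxxyyxyyxxyyyyyx$xyyx
  sorted[4] = xxyyxyyxxyyyyyx$xyyxx
  sorted[5] = xxyyyyyx$xyyxxxxyyxyy
  sorted[6] = xyyxxxxyyxyyxxyyyyyx$
  sorted[7] = xyyxxyyyyyx$xyyxxxxyy
  sorted[8] = xyyxyyxxyyyyyx$xyyxxx
  sorted[9] = xyyyyyx$xyyxxxxyyxyyx
  sorted[10] = yx$xyyxxxxyyxyyxxyyyy
  sorted[11] = yxxxxyyxyyxxyyyyyx$xy
  sorted[12] = yxxyyyyyx$xyyxxxxyyxy
  sorted[13] = yxyyxxyyyyyx$xyyxxxxy
  sorted[14] = yyx$xyyxxxxyyxyyxxyyy
  sorted[15] = yyxxxxyyxyyxxyyyyyx$x
  sorted[16] = yyxxyyyyyx$xyyxxxxyyx
  sorted[17] = yyxyyxxyyyyyx$xyyxxxx
  sorted[18] = yyyx$xyyxxxxyyxyyxxyy
  sorted[19] = yyyyx$xyyxxxxyyxyyxxy
  sorted[20] = yyyyyx$xyyxxxxyyxyyxx
sorted[17] = yyxyyxxyyyyyx$xyyxxxx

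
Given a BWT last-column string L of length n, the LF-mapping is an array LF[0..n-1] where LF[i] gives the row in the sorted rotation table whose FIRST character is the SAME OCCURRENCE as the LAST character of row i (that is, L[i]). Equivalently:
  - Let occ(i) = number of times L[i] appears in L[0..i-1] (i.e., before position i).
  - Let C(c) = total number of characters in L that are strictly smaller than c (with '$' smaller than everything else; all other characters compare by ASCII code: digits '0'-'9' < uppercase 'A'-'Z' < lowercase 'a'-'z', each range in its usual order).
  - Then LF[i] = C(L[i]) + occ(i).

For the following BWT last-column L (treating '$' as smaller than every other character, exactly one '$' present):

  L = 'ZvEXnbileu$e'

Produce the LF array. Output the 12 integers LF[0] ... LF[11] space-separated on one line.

Answer: 3 11 1 2 9 4 7 8 5 10 0 6

Derivation:
Char counts: '$':1, 'E':1, 'X':1, 'Z':1, 'b':1, 'e':2, 'i':1, 'l':1, 'n':1, 'u':1, 'v':1
C (first-col start): C('$')=0, C('E')=1, C('X')=2, C('Z')=3, C('b')=4, C('e')=5, C('i')=7, C('l')=8, C('n')=9, C('u')=10, C('v')=11
L[0]='Z': occ=0, LF[0]=C('Z')+0=3+0=3
L[1]='v': occ=0, LF[1]=C('v')+0=11+0=11
L[2]='E': occ=0, LF[2]=C('E')+0=1+0=1
L[3]='X': occ=0, LF[3]=C('X')+0=2+0=2
L[4]='n': occ=0, LF[4]=C('n')+0=9+0=9
L[5]='b': occ=0, LF[5]=C('b')+0=4+0=4
L[6]='i': occ=0, LF[6]=C('i')+0=7+0=7
L[7]='l': occ=0, LF[7]=C('l')+0=8+0=8
L[8]='e': occ=0, LF[8]=C('e')+0=5+0=5
L[9]='u': occ=0, LF[9]=C('u')+0=10+0=10
L[10]='$': occ=0, LF[10]=C('$')+0=0+0=0
L[11]='e': occ=1, LF[11]=C('e')+1=5+1=6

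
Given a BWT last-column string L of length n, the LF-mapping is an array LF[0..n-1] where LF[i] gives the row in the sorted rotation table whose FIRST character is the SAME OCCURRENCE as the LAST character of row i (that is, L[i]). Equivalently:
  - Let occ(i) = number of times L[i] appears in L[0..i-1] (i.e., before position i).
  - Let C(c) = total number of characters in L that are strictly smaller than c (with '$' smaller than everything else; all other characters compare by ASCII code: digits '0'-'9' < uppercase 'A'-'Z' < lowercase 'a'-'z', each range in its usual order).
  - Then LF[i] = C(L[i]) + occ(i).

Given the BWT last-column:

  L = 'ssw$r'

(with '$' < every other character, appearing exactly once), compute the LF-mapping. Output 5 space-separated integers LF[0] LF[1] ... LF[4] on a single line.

Answer: 2 3 4 0 1

Derivation:
Char counts: '$':1, 'r':1, 's':2, 'w':1
C (first-col start): C('$')=0, C('r')=1, C('s')=2, C('w')=4
L[0]='s': occ=0, LF[0]=C('s')+0=2+0=2
L[1]='s': occ=1, LF[1]=C('s')+1=2+1=3
L[2]='w': occ=0, LF[2]=C('w')+0=4+0=4
L[3]='$': occ=0, LF[3]=C('$')+0=0+0=0
L[4]='r': occ=0, LF[4]=C('r')+0=1+0=1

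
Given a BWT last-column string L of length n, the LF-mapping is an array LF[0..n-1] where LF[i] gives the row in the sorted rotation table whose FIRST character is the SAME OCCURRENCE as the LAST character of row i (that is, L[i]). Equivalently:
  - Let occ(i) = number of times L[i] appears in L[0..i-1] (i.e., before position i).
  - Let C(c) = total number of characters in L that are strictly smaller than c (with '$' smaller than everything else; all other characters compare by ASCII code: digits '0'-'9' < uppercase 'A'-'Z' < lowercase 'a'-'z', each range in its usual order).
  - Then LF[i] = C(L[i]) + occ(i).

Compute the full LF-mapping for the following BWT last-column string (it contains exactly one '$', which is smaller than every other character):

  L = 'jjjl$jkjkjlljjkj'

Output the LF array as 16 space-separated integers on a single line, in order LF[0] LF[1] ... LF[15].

Char counts: '$':1, 'j':9, 'k':3, 'l':3
C (first-col start): C('$')=0, C('j')=1, C('k')=10, C('l')=13
L[0]='j': occ=0, LF[0]=C('j')+0=1+0=1
L[1]='j': occ=1, LF[1]=C('j')+1=1+1=2
L[2]='j': occ=2, LF[2]=C('j')+2=1+2=3
L[3]='l': occ=0, LF[3]=C('l')+0=13+0=13
L[4]='$': occ=0, LF[4]=C('$')+0=0+0=0
L[5]='j': occ=3, LF[5]=C('j')+3=1+3=4
L[6]='k': occ=0, LF[6]=C('k')+0=10+0=10
L[7]='j': occ=4, LF[7]=C('j')+4=1+4=5
L[8]='k': occ=1, LF[8]=C('k')+1=10+1=11
L[9]='j': occ=5, LF[9]=C('j')+5=1+5=6
L[10]='l': occ=1, LF[10]=C('l')+1=13+1=14
L[11]='l': occ=2, LF[11]=C('l')+2=13+2=15
L[12]='j': occ=6, LF[12]=C('j')+6=1+6=7
L[13]='j': occ=7, LF[13]=C('j')+7=1+7=8
L[14]='k': occ=2, LF[14]=C('k')+2=10+2=12
L[15]='j': occ=8, LF[15]=C('j')+8=1+8=9

Answer: 1 2 3 13 0 4 10 5 11 6 14 15 7 8 12 9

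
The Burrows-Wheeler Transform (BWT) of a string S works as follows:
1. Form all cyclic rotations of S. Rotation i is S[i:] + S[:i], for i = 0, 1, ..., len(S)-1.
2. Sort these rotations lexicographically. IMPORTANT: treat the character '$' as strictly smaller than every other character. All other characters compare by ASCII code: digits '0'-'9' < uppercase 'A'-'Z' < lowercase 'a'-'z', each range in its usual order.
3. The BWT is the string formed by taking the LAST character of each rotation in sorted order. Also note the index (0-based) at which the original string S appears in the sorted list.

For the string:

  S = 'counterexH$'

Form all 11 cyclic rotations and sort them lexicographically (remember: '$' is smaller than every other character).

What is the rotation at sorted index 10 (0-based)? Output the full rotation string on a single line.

All 11 rotations (rotation i = S[i:]+S[:i]):
  rot[0] = counterexH$
  rot[1] = ounterexH$c
  rot[2] = unterexH$co
  rot[3] = nterexH$cou
  rot[4] = terexH$coun
  rot[5] = erexH$count
  rot[6] = rexH$counte
  rot[7] = exH$counter
  rot[8] = xH$countere
  rot[9] = H$counterex
  rot[10] = $counterexH
Sorted (with $ < everything):
  sorted[0] = $counterexH
  sorted[1] = H$counterex
  sorted[2] = counterexH$
  sorted[3] = erexH$count
  sorted[4] = exH$counter
  sorted[5] = nterexH$cou
  sorted[6] = ounterexH$c
  sorted[7] = rexH$counte
  sorted[8] = terexH$coun
  sorted[9] = unterexH$co
  sorted[10] = xH$countere
sorted[10] = xH$countere

Answer: xH$countere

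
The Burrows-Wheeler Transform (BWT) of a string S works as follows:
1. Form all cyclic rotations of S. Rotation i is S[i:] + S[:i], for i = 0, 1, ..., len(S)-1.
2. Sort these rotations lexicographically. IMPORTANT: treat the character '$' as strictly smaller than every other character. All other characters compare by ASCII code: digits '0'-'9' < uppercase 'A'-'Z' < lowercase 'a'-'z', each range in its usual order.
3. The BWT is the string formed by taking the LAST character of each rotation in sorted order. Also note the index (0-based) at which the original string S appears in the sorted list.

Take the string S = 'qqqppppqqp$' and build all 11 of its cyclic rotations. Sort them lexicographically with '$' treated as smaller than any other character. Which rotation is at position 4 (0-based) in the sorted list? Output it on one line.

All 11 rotations (rotation i = S[i:]+S[:i]):
  rot[0] = qqqppppqqp$
  rot[1] = qqppppqqp$q
  rot[2] = qppppqqp$qq
  rot[3] = ppppqqp$qqq
  rot[4] = pppqqp$qqqp
  rot[5] = ppqqp$qqqpp
  rot[6] = pqqp$qqqppp
  rot[7] = qqp$qqqpppp
  rot[8] = qp$qqqppppq
  rot[9] = p$qqqppppqq
  rot[10] = $qqqppppqqp
Sorted (with $ < everything):
  sorted[0] = $qqqppppqqp
  sorted[1] = p$qqqppppqq
  sorted[2] = ppppqqp$qqq
  sorted[3] = pppqqp$qqqp
  sorted[4] = ppqqp$qqqpp
  sorted[5] = pqqp$qqqppp
  sorted[6] = qp$qqqppppq
  sorted[7] = qppppqqp$qq
  sorted[8] = qqp$qqqpppp
  sorted[9] = qqppppqqp$q
  sorted[10] = qqqppppqqp$
sorted[4] = ppqqp$qqqpp

Answer: ppqqp$qqqpp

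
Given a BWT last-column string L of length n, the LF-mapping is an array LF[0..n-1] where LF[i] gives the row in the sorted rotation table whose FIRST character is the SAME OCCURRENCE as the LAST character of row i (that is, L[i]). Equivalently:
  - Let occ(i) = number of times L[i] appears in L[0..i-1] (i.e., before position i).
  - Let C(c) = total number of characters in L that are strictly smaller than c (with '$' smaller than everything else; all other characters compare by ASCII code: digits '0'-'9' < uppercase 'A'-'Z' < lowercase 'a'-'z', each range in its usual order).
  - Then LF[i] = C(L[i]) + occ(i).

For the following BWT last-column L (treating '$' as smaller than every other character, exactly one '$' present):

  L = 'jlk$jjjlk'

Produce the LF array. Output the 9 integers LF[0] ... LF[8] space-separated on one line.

Char counts: '$':1, 'j':4, 'k':2, 'l':2
C (first-col start): C('$')=0, C('j')=1, C('k')=5, C('l')=7
L[0]='j': occ=0, LF[0]=C('j')+0=1+0=1
L[1]='l': occ=0, LF[1]=C('l')+0=7+0=7
L[2]='k': occ=0, LF[2]=C('k')+0=5+0=5
L[3]='$': occ=0, LF[3]=C('$')+0=0+0=0
L[4]='j': occ=1, LF[4]=C('j')+1=1+1=2
L[5]='j': occ=2, LF[5]=C('j')+2=1+2=3
L[6]='j': occ=3, LF[6]=C('j')+3=1+3=4
L[7]='l': occ=1, LF[7]=C('l')+1=7+1=8
L[8]='k': occ=1, LF[8]=C('k')+1=5+1=6

Answer: 1 7 5 0 2 3 4 8 6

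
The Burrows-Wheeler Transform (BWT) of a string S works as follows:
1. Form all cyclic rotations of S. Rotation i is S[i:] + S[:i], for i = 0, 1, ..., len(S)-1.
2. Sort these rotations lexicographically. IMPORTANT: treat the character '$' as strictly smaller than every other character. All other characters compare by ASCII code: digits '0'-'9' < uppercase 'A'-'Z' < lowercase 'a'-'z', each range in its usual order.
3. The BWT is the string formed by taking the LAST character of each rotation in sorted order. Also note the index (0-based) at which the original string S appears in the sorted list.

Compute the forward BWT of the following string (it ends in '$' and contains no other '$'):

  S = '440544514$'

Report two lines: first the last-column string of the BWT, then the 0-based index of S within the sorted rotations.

All 10 rotations (rotation i = S[i:]+S[:i]):
  rot[0] = 440544514$
  rot[1] = 40544514$4
  rot[2] = 0544514$44
  rot[3] = 544514$440
  rot[4] = 44514$4405
  rot[5] = 4514$44054
  rot[6] = 514$440544
  rot[7] = 14$4405445
  rot[8] = 4$44054451
  rot[9] = $440544514
Sorted (with $ < everything):
  sorted[0] = $440544514  (last char: '4')
  sorted[1] = 0544514$44  (last char: '4')
  sorted[2] = 14$4405445  (last char: '5')
  sorted[3] = 4$44054451  (last char: '1')
  sorted[4] = 40544514$4  (last char: '4')
  sorted[5] = 440544514$  (last char: '$')
  sorted[6] = 44514$4405  (last char: '5')
  sorted[7] = 4514$44054  (last char: '4')
  sorted[8] = 514$440544  (last char: '4')
  sorted[9] = 544514$440  (last char: '0')
Last column: 44514$5440
Original string S is at sorted index 5

Answer: 44514$5440
5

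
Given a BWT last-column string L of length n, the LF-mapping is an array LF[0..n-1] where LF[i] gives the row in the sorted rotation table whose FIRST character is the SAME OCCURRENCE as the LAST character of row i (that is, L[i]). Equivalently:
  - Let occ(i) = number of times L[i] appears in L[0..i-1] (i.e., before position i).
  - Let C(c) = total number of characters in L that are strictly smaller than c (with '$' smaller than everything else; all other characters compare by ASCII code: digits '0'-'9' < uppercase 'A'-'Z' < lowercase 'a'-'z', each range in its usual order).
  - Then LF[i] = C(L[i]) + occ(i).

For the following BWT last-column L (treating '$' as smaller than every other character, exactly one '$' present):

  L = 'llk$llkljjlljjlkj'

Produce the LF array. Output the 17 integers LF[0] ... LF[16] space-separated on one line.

Char counts: '$':1, 'j':5, 'k':3, 'l':8
C (first-col start): C('$')=0, C('j')=1, C('k')=6, C('l')=9
L[0]='l': occ=0, LF[0]=C('l')+0=9+0=9
L[1]='l': occ=1, LF[1]=C('l')+1=9+1=10
L[2]='k': occ=0, LF[2]=C('k')+0=6+0=6
L[3]='$': occ=0, LF[3]=C('$')+0=0+0=0
L[4]='l': occ=2, LF[4]=C('l')+2=9+2=11
L[5]='l': occ=3, LF[5]=C('l')+3=9+3=12
L[6]='k': occ=1, LF[6]=C('k')+1=6+1=7
L[7]='l': occ=4, LF[7]=C('l')+4=9+4=13
L[8]='j': occ=0, LF[8]=C('j')+0=1+0=1
L[9]='j': occ=1, LF[9]=C('j')+1=1+1=2
L[10]='l': occ=5, LF[10]=C('l')+5=9+5=14
L[11]='l': occ=6, LF[11]=C('l')+6=9+6=15
L[12]='j': occ=2, LF[12]=C('j')+2=1+2=3
L[13]='j': occ=3, LF[13]=C('j')+3=1+3=4
L[14]='l': occ=7, LF[14]=C('l')+7=9+7=16
L[15]='k': occ=2, LF[15]=C('k')+2=6+2=8
L[16]='j': occ=4, LF[16]=C('j')+4=1+4=5

Answer: 9 10 6 0 11 12 7 13 1 2 14 15 3 4 16 8 5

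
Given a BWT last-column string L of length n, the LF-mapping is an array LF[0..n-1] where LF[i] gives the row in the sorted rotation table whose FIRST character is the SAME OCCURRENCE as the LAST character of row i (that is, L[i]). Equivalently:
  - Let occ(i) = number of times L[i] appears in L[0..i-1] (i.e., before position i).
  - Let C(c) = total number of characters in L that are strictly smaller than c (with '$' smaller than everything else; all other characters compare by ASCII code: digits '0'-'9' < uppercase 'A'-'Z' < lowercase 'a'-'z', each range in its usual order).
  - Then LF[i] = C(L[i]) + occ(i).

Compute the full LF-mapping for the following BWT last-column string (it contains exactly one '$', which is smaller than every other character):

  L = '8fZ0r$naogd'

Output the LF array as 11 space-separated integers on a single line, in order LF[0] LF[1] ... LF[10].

Char counts: '$':1, '0':1, '8':1, 'Z':1, 'a':1, 'd':1, 'f':1, 'g':1, 'n':1, 'o':1, 'r':1
C (first-col start): C('$')=0, C('0')=1, C('8')=2, C('Z')=3, C('a')=4, C('d')=5, C('f')=6, C('g')=7, C('n')=8, C('o')=9, C('r')=10
L[0]='8': occ=0, LF[0]=C('8')+0=2+0=2
L[1]='f': occ=0, LF[1]=C('f')+0=6+0=6
L[2]='Z': occ=0, LF[2]=C('Z')+0=3+0=3
L[3]='0': occ=0, LF[3]=C('0')+0=1+0=1
L[4]='r': occ=0, LF[4]=C('r')+0=10+0=10
L[5]='$': occ=0, LF[5]=C('$')+0=0+0=0
L[6]='n': occ=0, LF[6]=C('n')+0=8+0=8
L[7]='a': occ=0, LF[7]=C('a')+0=4+0=4
L[8]='o': occ=0, LF[8]=C('o')+0=9+0=9
L[9]='g': occ=0, LF[9]=C('g')+0=7+0=7
L[10]='d': occ=0, LF[10]=C('d')+0=5+0=5

Answer: 2 6 3 1 10 0 8 4 9 7 5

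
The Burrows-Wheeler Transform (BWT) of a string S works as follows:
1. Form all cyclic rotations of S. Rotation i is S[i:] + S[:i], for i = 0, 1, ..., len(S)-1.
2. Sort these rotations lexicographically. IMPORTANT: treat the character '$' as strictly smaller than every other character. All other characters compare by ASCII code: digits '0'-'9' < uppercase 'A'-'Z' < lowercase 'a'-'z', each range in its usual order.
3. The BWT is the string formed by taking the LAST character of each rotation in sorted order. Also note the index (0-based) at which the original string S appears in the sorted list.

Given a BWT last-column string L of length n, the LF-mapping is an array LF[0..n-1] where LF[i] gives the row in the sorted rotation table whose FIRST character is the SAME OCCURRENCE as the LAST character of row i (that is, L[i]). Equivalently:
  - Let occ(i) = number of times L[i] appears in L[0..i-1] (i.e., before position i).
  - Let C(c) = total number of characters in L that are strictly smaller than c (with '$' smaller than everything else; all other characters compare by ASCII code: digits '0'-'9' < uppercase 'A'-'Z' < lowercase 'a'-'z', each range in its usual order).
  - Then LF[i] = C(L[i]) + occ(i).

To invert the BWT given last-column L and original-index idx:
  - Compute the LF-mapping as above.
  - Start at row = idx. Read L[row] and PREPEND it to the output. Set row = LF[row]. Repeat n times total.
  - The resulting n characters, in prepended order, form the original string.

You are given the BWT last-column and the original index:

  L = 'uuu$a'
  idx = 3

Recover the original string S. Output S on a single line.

LF mapping: 2 3 4 0 1
Walk LF starting at row 3, prepending L[row]:
  step 1: row=3, L[3]='$', prepend. Next row=LF[3]=0
  step 2: row=0, L[0]='u', prepend. Next row=LF[0]=2
  step 3: row=2, L[2]='u', prepend. Next row=LF[2]=4
  step 4: row=4, L[4]='a', prepend. Next row=LF[4]=1
  step 5: row=1, L[1]='u', prepend. Next row=LF[1]=3
Reversed output: uauu$

Answer: uauu$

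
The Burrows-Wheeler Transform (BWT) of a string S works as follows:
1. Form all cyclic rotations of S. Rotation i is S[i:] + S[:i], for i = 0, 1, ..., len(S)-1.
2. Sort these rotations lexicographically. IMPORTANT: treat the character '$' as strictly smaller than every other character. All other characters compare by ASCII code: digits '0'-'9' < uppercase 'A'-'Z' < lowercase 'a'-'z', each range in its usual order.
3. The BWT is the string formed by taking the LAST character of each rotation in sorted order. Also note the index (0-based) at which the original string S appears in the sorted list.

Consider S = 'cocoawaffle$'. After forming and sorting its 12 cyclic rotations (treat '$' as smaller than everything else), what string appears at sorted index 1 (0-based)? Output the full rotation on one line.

All 12 rotations (rotation i = S[i:]+S[:i]):
  rot[0] = cocoawaffle$
  rot[1] = ocoawaffle$c
  rot[2] = coawaffle$co
  rot[3] = oawaffle$coc
  rot[4] = awaffle$coco
  rot[5] = waffle$cocoa
  rot[6] = affle$cocoaw
  rot[7] = ffle$cocoawa
  rot[8] = fle$cocoawaf
  rot[9] = le$cocoawaff
  rot[10] = e$cocoawaffl
  rot[11] = $cocoawaffle
Sorted (with $ < everything):
  sorted[0] = $cocoawaffle
  sorted[1] = affle$cocoaw
  sorted[2] = awaffle$coco
  sorted[3] = coawaffle$co
  sorted[4] = cocoawaffle$
  sorted[5] = e$cocoawaffl
  sorted[6] = ffle$cocoawa
  sorted[7] = fle$cocoawaf
  sorted[8] = le$cocoawaff
  sorted[9] = oawaffle$coc
  sorted[10] = ocoawaffle$c
  sorted[11] = waffle$cocoa
sorted[1] = affle$cocoaw

Answer: affle$cocoaw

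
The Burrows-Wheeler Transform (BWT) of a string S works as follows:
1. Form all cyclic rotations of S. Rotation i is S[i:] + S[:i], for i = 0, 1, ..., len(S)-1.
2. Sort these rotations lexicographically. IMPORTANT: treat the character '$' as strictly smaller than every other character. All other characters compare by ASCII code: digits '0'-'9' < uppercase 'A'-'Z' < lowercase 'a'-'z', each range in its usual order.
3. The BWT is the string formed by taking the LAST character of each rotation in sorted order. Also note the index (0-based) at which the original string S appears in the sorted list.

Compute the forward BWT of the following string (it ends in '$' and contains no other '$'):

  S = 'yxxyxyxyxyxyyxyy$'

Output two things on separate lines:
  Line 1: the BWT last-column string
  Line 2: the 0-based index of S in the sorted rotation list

All 17 rotations (rotation i = S[i:]+S[:i]):
  rot[0] = yxxyxyxyxyxyyxyy$
  rot[1] = xxyxyxyxyxyyxyy$y
  rot[2] = xyxyxyxyxyyxyy$yx
  rot[3] = yxyxyxyxyyxyy$yxx
  rot[4] = xyxyxyxyyxyy$yxxy
  rot[5] = yxyxyxyyxyy$yxxyx
  rot[6] = xyxyxyyxyy$yxxyxy
  rot[7] = yxyxyyxyy$yxxyxyx
  rot[8] = xyxyyxyy$yxxyxyxy
  rot[9] = yxyyxyy$yxxyxyxyx
  rot[10] = xyyxyy$yxxyxyxyxy
  rot[11] = yyxyy$yxxyxyxyxyx
  rot[12] = yxyy$yxxyxyxyxyxy
  rot[13] = xyy$yxxyxyxyxyxyy
  rot[14] = yy$yxxyxyxyxyxyyx
  rot[15] = y$yxxyxyxyxyxyyxy
  rot[16] = $yxxyxyxyxyxyyxyy
Sorted (with $ < everything):
  sorted[0] = $yxxyxyxyxyxyyxyy  (last char: 'y')
  sorted[1] = xxyxyxyxyxyyxyy$y  (last char: 'y')
  sorted[2] = xyxyxyxyxyyxyy$yx  (last char: 'x')
  sorted[3] = xyxyxyxyyxyy$yxxy  (last char: 'y')
  sorted[4] = xyxyxyyxyy$yxxyxy  (last char: 'y')
  sorted[5] = xyxyyxyy$yxxyxyxy  (last char: 'y')
  sorted[6] = xyy$yxxyxyxyxyxyy  (last char: 'y')
  sorted[7] = xyyxyy$yxxyxyxyxy  (last char: 'y')
  sorted[8] = y$yxxyxyxyxyxyyxy  (last char: 'y')
  sorted[9] = yxxyxyxyxyxyyxyy$  (last char: '$')
  sorted[10] = yxyxyxyxyyxyy$yxx  (last char: 'x')
  sorted[11] = yxyxyxyyxyy$yxxyx  (last char: 'x')
  sorted[12] = yxyxyyxyy$yxxyxyx  (last char: 'x')
  sorted[13] = yxyy$yxxyxyxyxyxy  (last char: 'y')
  sorted[14] = yxyyxyy$yxxyxyxyx  (last char: 'x')
  sorted[15] = yy$yxxyxyxyxyxyyx  (last char: 'x')
  sorted[16] = yyxyy$yxxyxyxyxyx  (last char: 'x')
Last column: yyxyyyyyy$xxxyxxx
Original string S is at sorted index 9

Answer: yyxyyyyyy$xxxyxxx
9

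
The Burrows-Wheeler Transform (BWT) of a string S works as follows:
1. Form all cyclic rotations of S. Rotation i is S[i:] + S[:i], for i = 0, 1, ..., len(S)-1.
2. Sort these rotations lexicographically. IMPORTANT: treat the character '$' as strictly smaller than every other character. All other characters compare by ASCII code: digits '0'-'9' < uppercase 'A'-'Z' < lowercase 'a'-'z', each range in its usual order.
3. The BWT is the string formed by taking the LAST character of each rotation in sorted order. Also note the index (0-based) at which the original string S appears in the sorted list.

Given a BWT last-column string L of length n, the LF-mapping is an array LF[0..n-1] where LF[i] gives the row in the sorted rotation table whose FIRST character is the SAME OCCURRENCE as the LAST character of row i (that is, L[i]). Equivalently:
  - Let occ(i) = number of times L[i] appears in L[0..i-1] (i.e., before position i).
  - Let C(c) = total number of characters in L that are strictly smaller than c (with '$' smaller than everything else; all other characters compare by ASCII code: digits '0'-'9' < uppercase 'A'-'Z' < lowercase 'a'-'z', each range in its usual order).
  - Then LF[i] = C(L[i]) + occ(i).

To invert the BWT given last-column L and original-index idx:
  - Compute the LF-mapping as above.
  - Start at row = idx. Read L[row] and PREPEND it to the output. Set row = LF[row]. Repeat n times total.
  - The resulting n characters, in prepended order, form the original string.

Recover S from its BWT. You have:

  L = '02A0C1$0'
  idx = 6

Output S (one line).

Answer: A00C120$

Derivation:
LF mapping: 1 5 6 2 7 4 0 3
Walk LF starting at row 6, prepending L[row]:
  step 1: row=6, L[6]='$', prepend. Next row=LF[6]=0
  step 2: row=0, L[0]='0', prepend. Next row=LF[0]=1
  step 3: row=1, L[1]='2', prepend. Next row=LF[1]=5
  step 4: row=5, L[5]='1', prepend. Next row=LF[5]=4
  step 5: row=4, L[4]='C', prepend. Next row=LF[4]=7
  step 6: row=7, L[7]='0', prepend. Next row=LF[7]=3
  step 7: row=3, L[3]='0', prepend. Next row=LF[3]=2
  step 8: row=2, L[2]='A', prepend. Next row=LF[2]=6
Reversed output: A00C120$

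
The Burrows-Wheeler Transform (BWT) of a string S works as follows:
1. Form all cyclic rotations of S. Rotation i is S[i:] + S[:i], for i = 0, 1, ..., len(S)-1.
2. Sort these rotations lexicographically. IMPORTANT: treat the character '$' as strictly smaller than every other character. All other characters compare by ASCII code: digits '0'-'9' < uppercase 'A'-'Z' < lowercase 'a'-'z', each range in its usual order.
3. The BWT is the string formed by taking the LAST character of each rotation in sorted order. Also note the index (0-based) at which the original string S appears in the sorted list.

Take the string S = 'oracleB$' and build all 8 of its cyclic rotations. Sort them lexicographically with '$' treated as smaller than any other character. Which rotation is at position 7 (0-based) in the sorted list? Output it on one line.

Answer: racleB$o

Derivation:
All 8 rotations (rotation i = S[i:]+S[:i]):
  rot[0] = oracleB$
  rot[1] = racleB$o
  rot[2] = acleB$or
  rot[3] = cleB$ora
  rot[4] = leB$orac
  rot[5] = eB$oracl
  rot[6] = B$oracle
  rot[7] = $oracleB
Sorted (with $ < everything):
  sorted[0] = $oracleB
  sorted[1] = B$oracle
  sorted[2] = acleB$or
  sorted[3] = cleB$ora
  sorted[4] = eB$oracl
  sorted[5] = leB$orac
  sorted[6] = oracleB$
  sorted[7] = racleB$o
sorted[7] = racleB$o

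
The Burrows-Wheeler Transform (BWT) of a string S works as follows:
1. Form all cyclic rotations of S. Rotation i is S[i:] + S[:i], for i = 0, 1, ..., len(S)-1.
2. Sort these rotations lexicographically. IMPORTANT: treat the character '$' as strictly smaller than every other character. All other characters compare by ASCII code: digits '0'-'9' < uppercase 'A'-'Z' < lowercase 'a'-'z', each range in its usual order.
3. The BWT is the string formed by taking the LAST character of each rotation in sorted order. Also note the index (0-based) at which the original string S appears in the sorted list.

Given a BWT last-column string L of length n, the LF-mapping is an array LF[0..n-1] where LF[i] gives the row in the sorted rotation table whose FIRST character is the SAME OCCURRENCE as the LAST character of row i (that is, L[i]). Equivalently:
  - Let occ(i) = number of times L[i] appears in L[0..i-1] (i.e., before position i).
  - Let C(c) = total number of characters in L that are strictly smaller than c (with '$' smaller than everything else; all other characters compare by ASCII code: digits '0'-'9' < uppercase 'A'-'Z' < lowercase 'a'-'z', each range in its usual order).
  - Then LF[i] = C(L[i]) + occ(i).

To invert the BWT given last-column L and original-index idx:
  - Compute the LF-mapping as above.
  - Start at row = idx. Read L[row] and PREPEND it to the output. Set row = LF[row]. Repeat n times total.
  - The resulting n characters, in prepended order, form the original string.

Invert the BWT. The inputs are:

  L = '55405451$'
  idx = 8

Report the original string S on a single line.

LF mapping: 5 6 3 1 7 4 8 2 0
Walk LF starting at row 8, prepending L[row]:
  step 1: row=8, L[8]='$', prepend. Next row=LF[8]=0
  step 2: row=0, L[0]='5', prepend. Next row=LF[0]=5
  step 3: row=5, L[5]='4', prepend. Next row=LF[5]=4
  step 4: row=4, L[4]='5', prepend. Next row=LF[4]=7
  step 5: row=7, L[7]='1', prepend. Next row=LF[7]=2
  step 6: row=2, L[2]='4', prepend. Next row=LF[2]=3
  step 7: row=3, L[3]='0', prepend. Next row=LF[3]=1
  step 8: row=1, L[1]='5', prepend. Next row=LF[1]=6
  step 9: row=6, L[6]='5', prepend. Next row=LF[6]=8
Reversed output: 55041545$

Answer: 55041545$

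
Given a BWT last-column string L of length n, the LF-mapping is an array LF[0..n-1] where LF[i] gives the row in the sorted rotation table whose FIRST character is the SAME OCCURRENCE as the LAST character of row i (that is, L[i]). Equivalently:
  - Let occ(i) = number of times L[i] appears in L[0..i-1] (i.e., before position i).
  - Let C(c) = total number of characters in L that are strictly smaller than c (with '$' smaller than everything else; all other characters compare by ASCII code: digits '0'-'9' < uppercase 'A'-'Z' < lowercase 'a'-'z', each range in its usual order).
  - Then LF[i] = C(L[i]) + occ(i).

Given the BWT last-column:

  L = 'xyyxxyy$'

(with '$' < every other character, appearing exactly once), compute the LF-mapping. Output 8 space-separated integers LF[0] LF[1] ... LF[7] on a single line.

Char counts: '$':1, 'x':3, 'y':4
C (first-col start): C('$')=0, C('x')=1, C('y')=4
L[0]='x': occ=0, LF[0]=C('x')+0=1+0=1
L[1]='y': occ=0, LF[1]=C('y')+0=4+0=4
L[2]='y': occ=1, LF[2]=C('y')+1=4+1=5
L[3]='x': occ=1, LF[3]=C('x')+1=1+1=2
L[4]='x': occ=2, LF[4]=C('x')+2=1+2=3
L[5]='y': occ=2, LF[5]=C('y')+2=4+2=6
L[6]='y': occ=3, LF[6]=C('y')+3=4+3=7
L[7]='$': occ=0, LF[7]=C('$')+0=0+0=0

Answer: 1 4 5 2 3 6 7 0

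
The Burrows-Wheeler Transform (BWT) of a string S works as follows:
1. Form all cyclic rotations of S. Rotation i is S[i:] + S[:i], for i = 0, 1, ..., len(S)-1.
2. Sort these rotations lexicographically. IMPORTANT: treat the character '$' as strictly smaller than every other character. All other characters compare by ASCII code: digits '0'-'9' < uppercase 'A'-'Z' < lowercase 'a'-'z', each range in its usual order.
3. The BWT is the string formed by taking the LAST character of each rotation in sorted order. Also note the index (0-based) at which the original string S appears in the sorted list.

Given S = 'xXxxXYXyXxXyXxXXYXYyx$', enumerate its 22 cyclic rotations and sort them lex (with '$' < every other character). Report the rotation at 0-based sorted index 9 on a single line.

Answer: XyXxXyXxXXYXYyx$xXxxXY

Derivation:
All 22 rotations (rotation i = S[i:]+S[:i]):
  rot[0] = xXxxXYXyXxXyXxXXYXYyx$
  rot[1] = XxxXYXyXxXyXxXXYXYyx$x
  rot[2] = xxXYXyXxXyXxXXYXYyx$xX
  rot[3] = xXYXyXxXyXxXXYXYyx$xXx
  rot[4] = XYXyXxXyXxXXYXYyx$xXxx
  rot[5] = YXyXxXyXxXXYXYyx$xXxxX
  rot[6] = XyXxXyXxXXYXYyx$xXxxXY
  rot[7] = yXxXyXxXXYXYyx$xXxxXYX
  rot[8] = XxXyXxXXYXYyx$xXxxXYXy
  rot[9] = xXyXxXXYXYyx$xXxxXYXyX
  rot[10] = XyXxXXYXYyx$xXxxXYXyXx
  rot[11] = yXxXXYXYyx$xXxxXYXyXxX
  rot[12] = XxXXYXYyx$xXxxXYXyXxXy
  rot[13] = xXXYXYyx$xXxxXYXyXxXyX
  rot[14] = XXYXYyx$xXxxXYXyXxXyXx
  rot[15] = XYXYyx$xXxxXYXyXxXyXxX
  rot[16] = YXYyx$xXxxXYXyXxXyXxXX
  rot[17] = XYyx$xXxxXYXyXxXyXxXXY
  rot[18] = Yyx$xXxxXYXyXxXyXxXXYX
  rot[19] = yx$xXxxXYXyXxXyXxXXYXY
  rot[20] = x$xXxxXYXyXxXyXxXXYXYy
  rot[21] = $xXxxXYXyXxXyXxXXYXYyx
Sorted (with $ < everything):
  sorted[0] = $xXxxXYXyXxXyXxXXYXYyx
  sorted[1] = XXYXYyx$xXxxXYXyXxXyXx
  sorted[2] = XYXYyx$xXxxXYXyXxXyXxX
  sorted[3] = XYXyXxXyXxXXYXYyx$xXxx
  sorted[4] = XYyx$xXxxXYXyXxXyXxXXY
  sorted[5] = XxXXYXYyx$xXxxXYXyXxXy
  sorted[6] = XxXyXxXXYXYyx$xXxxXYXy
  sorted[7] = XxxXYXyXxXyXxXXYXYyx$x
  sorted[8] = XyXxXXYXYyx$xXxxXYXyXx
  sorted[9] = XyXxXyXxXXYXYyx$xXxxXY
  sorted[10] = YXYyx$xXxxXYXyXxXyXxXX
  sorted[11] = YXyXxXyXxXXYXYyx$xXxxX
  sorted[12] = Yyx$xXxxXYXyXxXyXxXXYX
  sorted[13] = x$xXxxXYXyXxXyXxXXYXYy
  sorted[14] = xXXYXYyx$xXxxXYXyXxXyX
  sorted[15] = xXYXyXxXyXxXXYXYyx$xXx
  sorted[16] = xXxxXYXyXxXyXxXXYXYyx$
  sorted[17] = xXyXxXXYXYyx$xXxxXYXyX
  sorted[18] = xxXYXyXxXyXxXXYXYyx$xX
  sorted[19] = yXxXXYXYyx$xXxxXYXyXxX
  sorted[20] = yXxXyXxXXYXYyx$xXxxXYX
  sorted[21] = yx$xXxxXYXyXxXyXxXXYXY
sorted[9] = XyXxXyXxXXYXYyx$xXxxXY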